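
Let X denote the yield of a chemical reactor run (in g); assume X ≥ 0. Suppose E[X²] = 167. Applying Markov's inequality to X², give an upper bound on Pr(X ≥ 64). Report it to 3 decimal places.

0.041

Since X ≥ 0, the event {X ≥ 64} is the same as {X² ≥ 4096}.
Markov's inequality applied to X² gives Pr(X² ≥ 4096) ≤ E[X²]/4096 = 167/4096 = 0.0408.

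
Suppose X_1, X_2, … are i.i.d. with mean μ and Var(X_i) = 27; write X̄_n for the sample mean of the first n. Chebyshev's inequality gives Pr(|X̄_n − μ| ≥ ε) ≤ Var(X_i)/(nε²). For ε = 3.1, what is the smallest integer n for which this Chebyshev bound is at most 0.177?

Require 27/(n·3.1²) ≤ 0.177, i.e. n ≥ 27/(0.177·3.1²) = 15.873.
The smallest integer n is 16.

16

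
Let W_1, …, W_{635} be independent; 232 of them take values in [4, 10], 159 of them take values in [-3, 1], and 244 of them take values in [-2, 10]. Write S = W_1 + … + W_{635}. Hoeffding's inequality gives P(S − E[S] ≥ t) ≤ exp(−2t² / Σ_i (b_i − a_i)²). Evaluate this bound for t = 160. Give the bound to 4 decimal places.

0.3288

Σ(b_i − a_i)² = 232·6² + 159·4² + 244·12² = 46032.
Exponent = 2·160² / 46032 = 1.11227.
Bound = exp(−1.11227) = 0.32881.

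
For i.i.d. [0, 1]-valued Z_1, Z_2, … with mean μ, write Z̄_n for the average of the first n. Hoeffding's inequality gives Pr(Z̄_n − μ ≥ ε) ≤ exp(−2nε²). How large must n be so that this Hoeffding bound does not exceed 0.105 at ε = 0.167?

41

Require exp(−2nε²) ≤ 0.105, i.e. 2nε² ≥ ln(1/0.105) = 2.253795.
So n ≥ 2.253795 / (2·0.167²) = 40.407.
The smallest integer n is 41.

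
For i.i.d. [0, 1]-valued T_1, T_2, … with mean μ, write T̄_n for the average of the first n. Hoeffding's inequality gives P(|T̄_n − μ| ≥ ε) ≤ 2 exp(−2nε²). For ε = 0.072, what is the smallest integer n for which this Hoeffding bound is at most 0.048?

360

Require 2·exp(−2nε²) ≤ 0.048, i.e. 2nε² ≥ ln(2/0.048) = 3.729701.
So n ≥ 3.729701 / (2·0.072²) = 359.732.
The smallest integer n is 360.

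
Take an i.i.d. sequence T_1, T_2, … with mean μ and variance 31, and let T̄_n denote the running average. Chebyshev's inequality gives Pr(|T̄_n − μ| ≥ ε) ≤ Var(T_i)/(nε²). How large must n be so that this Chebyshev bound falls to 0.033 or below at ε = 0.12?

65236

Require 31/(n·0.12²) ≤ 0.033, i.e. n ≥ 31/(0.033·0.12²) = 65235.690.
The smallest integer n is 65236.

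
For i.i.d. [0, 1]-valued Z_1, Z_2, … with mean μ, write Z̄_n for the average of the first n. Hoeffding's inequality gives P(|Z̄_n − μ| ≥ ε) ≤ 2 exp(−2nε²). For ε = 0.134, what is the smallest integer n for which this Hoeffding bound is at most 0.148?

Require 2·exp(−2nε²) ≤ 0.148, i.e. 2nε² ≥ ln(2/0.148) = 2.603690.
So n ≥ 2.603690 / (2·0.134²) = 72.502.
The smallest integer n is 73.

73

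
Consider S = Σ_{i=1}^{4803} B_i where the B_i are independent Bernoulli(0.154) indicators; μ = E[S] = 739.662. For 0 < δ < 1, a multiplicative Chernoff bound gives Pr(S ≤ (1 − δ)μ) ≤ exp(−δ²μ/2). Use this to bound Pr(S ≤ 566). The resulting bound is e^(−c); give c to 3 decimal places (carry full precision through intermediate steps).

Write 566 = (1 − δ)μ, so δ = 1 − 566/739.662 = 0.2347856…
Then the exponent is δ²μ/2 = (μ − 566)²/(2μ) = 20.386670.

20.387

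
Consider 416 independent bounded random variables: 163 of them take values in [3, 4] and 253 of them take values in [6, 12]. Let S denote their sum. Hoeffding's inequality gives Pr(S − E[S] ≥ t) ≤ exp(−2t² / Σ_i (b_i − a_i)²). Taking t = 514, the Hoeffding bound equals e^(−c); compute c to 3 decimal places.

Σ(b_i − a_i)² = 163·1² + 253·6² = 9271.
c = 2t² / 9271 = 2·514² / 9271 = 56.9941.

56.994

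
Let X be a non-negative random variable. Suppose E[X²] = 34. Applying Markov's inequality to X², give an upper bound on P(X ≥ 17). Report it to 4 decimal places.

0.1176

Since X ≥ 0, the event {X ≥ 17} is the same as {X² ≥ 289}.
Markov's inequality applied to X² gives P(X² ≥ 289) ≤ E[X²]/289 = 34/289 = 0.1176.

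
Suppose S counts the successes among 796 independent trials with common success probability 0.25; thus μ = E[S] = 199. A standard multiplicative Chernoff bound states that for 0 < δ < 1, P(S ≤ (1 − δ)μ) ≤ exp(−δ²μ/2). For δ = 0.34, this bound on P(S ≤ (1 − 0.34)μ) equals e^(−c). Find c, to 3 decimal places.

c = δ²μ/2 = 0.34²·199/2 = 11.5022.

11.502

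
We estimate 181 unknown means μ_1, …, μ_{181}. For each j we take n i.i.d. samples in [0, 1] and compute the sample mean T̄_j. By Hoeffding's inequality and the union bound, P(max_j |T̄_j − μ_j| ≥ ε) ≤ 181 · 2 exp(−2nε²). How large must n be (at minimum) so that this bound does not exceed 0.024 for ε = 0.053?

Need 2·181·exp(−2nε²) ≤ 0.024, i.e. exp(−2nε²) ≤ 0.024/362.
So 2nε² ≥ ln(362/0.024) = 9.621346.
Hence n ≥ 9.621346/(2·0.053²) = 1712.593.
The smallest integer n is 1713.

1713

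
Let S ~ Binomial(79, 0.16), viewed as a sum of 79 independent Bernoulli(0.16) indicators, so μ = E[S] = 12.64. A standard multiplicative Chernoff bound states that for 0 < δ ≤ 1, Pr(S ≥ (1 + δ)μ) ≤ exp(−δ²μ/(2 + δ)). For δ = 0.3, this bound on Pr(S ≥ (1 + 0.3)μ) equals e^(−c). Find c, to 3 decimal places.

c = δ²μ/(2 + δ) = 0.3²·12.64/(2 + 0.3) = 0.4946.

0.495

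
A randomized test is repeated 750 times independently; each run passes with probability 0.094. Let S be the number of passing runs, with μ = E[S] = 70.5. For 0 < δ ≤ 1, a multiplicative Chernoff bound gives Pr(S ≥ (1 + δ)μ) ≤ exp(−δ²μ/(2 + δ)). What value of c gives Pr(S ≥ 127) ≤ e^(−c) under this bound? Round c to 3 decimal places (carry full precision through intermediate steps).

Write 127 = (1 + δ)μ, so δ = 127/70.5 − 1 = 0.8014184…
Then the exponent is δ²μ/(2 + δ) = (127 − μ)² / (μ·(2 + δ)) = 16.163291.

16.163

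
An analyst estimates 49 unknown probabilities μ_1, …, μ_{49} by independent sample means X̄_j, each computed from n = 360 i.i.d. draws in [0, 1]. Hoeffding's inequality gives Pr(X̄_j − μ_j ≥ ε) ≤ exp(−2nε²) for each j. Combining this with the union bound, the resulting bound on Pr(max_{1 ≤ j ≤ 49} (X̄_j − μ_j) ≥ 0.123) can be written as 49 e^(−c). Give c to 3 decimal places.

10.893

Union bound over the 49 events: Pr(max_{1 ≤ j ≤ 49} (X̄_j − μ_j) ≥ 0.123) ≤ 49·exp(−2nε²) = 49 exp(−2·360·0.123²).
So c = 2·360·0.123² = 10.8929.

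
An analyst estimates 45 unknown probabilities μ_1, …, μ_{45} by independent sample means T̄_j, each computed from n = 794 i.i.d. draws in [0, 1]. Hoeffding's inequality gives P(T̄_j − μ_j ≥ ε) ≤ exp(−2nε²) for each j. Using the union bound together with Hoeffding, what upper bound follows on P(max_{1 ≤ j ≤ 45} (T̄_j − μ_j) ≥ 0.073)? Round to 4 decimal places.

Per-experiment Hoeffding bound: exp(−2·794·0.073²) = exp(−8.46245) = 0.00021125.
Union bound over 45 events: 45·0.00021125 = 0.00951.

0.0095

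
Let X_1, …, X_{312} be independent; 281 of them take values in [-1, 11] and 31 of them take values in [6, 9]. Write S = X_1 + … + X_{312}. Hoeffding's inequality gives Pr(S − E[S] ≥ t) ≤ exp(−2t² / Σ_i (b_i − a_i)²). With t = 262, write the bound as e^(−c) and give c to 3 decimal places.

Σ(b_i − a_i)² = 281·12² + 31·3² = 40743.
c = 2t² / 40743 = 2·262² / 40743 = 3.3696.

3.370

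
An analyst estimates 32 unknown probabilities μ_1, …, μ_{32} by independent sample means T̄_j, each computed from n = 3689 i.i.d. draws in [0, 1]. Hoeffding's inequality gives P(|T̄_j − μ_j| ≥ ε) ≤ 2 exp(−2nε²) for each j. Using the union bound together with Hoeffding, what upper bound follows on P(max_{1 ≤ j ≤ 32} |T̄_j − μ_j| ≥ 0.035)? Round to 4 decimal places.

Per-experiment Hoeffding bound: 2·exp(−2·3689·0.035²) = 2·exp(−9.03805) = 0.0002376.
Union bound over 32 events: 32·0.0002376 = 0.00760.

0.0076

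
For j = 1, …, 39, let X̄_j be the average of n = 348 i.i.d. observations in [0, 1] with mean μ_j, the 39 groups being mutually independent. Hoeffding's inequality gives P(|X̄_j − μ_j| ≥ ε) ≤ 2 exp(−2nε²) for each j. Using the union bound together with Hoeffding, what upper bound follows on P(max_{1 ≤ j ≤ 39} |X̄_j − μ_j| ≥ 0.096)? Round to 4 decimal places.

0.1278

Per-experiment Hoeffding bound: 2·exp(−2·348·0.096²) = 2·exp(−6.41434) = 0.0032758.
Union bound over 39 events: 39·0.0032758 = 0.12776.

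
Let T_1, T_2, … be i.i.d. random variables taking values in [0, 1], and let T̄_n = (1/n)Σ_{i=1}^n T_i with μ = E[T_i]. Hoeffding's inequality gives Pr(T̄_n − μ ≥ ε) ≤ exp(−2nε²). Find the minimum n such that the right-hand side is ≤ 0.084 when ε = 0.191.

Require exp(−2nε²) ≤ 0.084, i.e. 2nε² ≥ ln(1/0.084) = 2.476938.
So n ≥ 2.476938 / (2·0.191²) = 33.948.
The smallest integer n is 34.

34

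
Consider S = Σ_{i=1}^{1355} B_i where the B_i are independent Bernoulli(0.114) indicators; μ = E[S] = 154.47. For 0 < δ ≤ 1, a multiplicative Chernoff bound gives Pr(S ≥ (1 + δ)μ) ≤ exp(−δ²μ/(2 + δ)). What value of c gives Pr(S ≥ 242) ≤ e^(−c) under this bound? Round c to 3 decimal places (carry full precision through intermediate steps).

19.324

Write 242 = (1 + δ)μ, so δ = 242/154.47 − 1 = 0.5666472…
Then the exponent is δ²μ/(2 + δ) = (242 − μ)² / (μ·(2 + δ)) = 19.324289.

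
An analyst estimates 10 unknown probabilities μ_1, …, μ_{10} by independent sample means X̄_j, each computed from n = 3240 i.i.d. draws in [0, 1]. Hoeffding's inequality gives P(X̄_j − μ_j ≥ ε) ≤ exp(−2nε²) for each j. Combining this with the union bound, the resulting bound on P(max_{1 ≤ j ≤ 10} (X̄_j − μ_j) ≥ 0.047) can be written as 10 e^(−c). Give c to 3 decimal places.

14.314

Union bound over the 10 events: P(max_{1 ≤ j ≤ 10} (X̄_j − μ_j) ≥ 0.047) ≤ 10·exp(−2nε²) = 10 exp(−2·3240·0.047²).
So c = 2·3240·0.047² = 14.3143.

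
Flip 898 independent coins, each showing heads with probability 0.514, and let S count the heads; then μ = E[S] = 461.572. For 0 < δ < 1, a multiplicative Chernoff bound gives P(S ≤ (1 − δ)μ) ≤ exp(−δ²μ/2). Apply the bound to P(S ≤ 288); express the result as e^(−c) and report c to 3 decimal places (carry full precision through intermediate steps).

32.635

Write 288 = (1 − δ)μ, so δ = 1 − 288/461.572 = 0.3760453…
Then the exponent is δ²μ/2 = (μ − 288)²/(2μ) = 32.635471.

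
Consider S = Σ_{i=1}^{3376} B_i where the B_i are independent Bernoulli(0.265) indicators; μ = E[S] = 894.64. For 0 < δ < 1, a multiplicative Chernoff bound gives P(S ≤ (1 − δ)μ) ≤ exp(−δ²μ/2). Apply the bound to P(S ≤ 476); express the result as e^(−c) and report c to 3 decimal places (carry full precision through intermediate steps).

97.950

Write 476 = (1 − δ)μ, so δ = 1 − 476/894.64 = 0.4679424…
Then the exponent is δ²μ/2 = (μ − 476)²/(2μ) = 97.949706.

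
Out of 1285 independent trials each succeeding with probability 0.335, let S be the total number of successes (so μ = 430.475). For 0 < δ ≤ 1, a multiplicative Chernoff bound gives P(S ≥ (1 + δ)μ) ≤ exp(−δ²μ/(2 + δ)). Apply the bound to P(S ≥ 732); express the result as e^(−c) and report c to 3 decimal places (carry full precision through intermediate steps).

78.210

Write 732 = (1 + δ)μ, so δ = 732/430.475 − 1 = 0.7004472…
Then the exponent is δ²μ/(2 + δ) = (732 − μ)² / (μ·(2 + δ)) = 78.210134.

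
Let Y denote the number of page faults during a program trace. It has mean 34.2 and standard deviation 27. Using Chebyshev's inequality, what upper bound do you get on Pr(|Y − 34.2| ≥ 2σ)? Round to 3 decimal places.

Chebyshev: Pr(|Y − μ| ≥ t) ≤ Var(Y)/t².
Var(Y) = σ² = 27² = 729.
t = 2·27 = 54.
Bound = 729 / 2916 = 0.2500.

0.250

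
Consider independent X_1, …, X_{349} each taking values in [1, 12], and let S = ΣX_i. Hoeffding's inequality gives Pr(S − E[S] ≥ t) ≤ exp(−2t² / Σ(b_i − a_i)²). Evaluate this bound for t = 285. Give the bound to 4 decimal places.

Σ(b_i − a_i)² = 349·(11)² = 42229.
Exponent = 2·285²/42229 = 3.8469.
Bound = exp(−3.8469) = 0.02135.

0.0213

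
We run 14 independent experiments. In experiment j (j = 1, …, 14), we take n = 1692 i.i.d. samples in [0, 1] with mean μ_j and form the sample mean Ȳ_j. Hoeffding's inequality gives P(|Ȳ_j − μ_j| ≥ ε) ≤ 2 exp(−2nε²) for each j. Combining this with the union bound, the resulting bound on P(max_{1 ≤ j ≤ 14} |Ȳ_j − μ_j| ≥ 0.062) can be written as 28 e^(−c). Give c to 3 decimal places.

Union bound over the 14 events: P(max_{1 ≤ j ≤ 14} |Ȳ_j − μ_j| ≥ 0.062) ≤ 14·2·exp(−2nε²) = 28 exp(−2·1692·0.062²).
So c = 2·1692·0.062² = 13.0081.

13.008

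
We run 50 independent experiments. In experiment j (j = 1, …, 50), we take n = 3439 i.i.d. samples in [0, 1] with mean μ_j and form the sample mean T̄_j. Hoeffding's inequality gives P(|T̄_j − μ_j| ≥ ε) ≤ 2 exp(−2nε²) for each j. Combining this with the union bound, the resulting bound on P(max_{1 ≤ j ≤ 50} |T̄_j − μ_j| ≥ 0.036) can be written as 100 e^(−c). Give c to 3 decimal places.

Union bound over the 50 events: P(max_{1 ≤ j ≤ 50} |T̄_j − μ_j| ≥ 0.036) ≤ 50·2·exp(−2nε²) = 100 exp(−2·3439·0.036²).
So c = 2·3439·0.036² = 8.9139.

8.914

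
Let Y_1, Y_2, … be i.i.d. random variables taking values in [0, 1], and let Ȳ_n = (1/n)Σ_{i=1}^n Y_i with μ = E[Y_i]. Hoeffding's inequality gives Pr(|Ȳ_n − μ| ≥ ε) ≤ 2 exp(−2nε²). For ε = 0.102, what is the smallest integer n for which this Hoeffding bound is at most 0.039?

Require 2·exp(−2nε²) ≤ 0.039, i.e. 2nε² ≥ ln(2/0.039) = 3.937341.
So n ≥ 3.937341 / (2·0.102²) = 189.222.
The smallest integer n is 190.

190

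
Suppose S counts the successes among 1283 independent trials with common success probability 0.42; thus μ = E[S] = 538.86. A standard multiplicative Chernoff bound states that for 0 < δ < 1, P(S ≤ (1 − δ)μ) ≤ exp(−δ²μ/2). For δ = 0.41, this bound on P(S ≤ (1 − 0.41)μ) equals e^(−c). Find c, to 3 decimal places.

c = δ²μ/2 = 0.41²·538.86/2 = 45.2912.

45.291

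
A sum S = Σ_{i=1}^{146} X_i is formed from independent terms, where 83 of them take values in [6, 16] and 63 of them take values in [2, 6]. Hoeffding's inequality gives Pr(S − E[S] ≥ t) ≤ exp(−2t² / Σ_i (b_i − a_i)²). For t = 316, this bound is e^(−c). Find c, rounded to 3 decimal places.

Σ(b_i − a_i)² = 83·10² + 63·4² = 9308.
c = 2t² / 9308 = 2·316² / 9308 = 21.4560.

21.456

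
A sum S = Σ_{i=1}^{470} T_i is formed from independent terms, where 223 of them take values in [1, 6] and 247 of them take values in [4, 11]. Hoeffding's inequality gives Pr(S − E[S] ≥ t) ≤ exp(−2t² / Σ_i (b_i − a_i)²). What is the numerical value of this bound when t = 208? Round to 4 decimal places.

Σ(b_i − a_i)² = 223·5² + 247·7² = 17678.
Exponent = 2·208² / 17678 = 4.89467.
Bound = exp(−4.89467) = 0.00749.

0.0075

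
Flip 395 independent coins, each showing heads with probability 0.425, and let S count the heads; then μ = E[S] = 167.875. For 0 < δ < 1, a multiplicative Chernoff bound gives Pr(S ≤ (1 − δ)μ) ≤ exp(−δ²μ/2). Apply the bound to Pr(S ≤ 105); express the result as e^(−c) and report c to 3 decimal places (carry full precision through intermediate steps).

Write 105 = (1 − δ)μ, so δ = 1 − 105/167.875 = 0.3745346…
Then the exponent is δ²μ/2 = (μ − 105)²/(2μ) = 11.774432.

11.774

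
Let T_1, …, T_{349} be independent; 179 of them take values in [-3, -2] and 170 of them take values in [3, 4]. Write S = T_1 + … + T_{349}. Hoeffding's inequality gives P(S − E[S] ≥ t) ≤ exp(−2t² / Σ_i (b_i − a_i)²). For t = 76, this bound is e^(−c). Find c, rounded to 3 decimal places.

33.100

Σ(b_i − a_i)² = 179·1² + 170·1² = 349.
c = 2t² / 349 = 2·76² / 349 = 33.1003.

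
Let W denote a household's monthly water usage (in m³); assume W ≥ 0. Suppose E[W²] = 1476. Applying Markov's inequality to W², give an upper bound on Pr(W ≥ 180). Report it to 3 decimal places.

Since W ≥ 0, the event {W ≥ 180} is the same as {W² ≥ 32400}.
Markov's inequality applied to W² gives Pr(W² ≥ 32400) ≤ E[W²]/32400 = 1476/32400 = 0.0456.

0.046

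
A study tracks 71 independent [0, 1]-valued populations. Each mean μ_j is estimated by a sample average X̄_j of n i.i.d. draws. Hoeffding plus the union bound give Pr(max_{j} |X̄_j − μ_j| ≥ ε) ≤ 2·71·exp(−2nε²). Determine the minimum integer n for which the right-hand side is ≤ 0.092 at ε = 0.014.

Need 2·71·exp(−2nε²) ≤ 0.092, i.e. exp(−2nε²) ≤ 0.092/142.
So 2nε² ≥ ln(142/0.092) = 7.341794.
Hence n ≥ 7.341794/(2·0.014²) = 18729.066.
The smallest integer n is 18730.

18730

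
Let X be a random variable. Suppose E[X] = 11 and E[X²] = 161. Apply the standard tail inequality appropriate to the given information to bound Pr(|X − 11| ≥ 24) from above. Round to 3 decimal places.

0.069

The first two moments determine the variance, so Chebyshev's inequality is the sharpest standard bound available.
Var(X) = E[X²] − (E[X])² = 161 − 121 = 40.
Chebyshev's inequality: Pr(|X − μ| ≥ t) ≤ Var(X)/t² = 40/576 = 0.0694.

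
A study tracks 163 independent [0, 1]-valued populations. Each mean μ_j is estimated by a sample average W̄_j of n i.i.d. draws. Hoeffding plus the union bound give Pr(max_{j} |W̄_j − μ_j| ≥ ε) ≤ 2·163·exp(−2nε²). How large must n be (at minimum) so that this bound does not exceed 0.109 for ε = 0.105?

Need 2·163·exp(−2nε²) ≤ 0.109, i.e. exp(−2nε²) ≤ 0.109/326.
So 2nε² ≥ ln(326/0.109) = 8.003305.
Hence n ≥ 8.003305/(2·0.105²) = 362.962.
The smallest integer n is 363.

363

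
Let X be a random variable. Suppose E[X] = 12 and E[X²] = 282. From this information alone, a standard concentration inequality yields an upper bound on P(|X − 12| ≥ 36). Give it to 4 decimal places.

The first two moments determine the variance, so Chebyshev's inequality is the sharpest standard bound available.
Var(X) = E[X²] − (E[X])² = 282 − 144 = 138.
Chebyshev's inequality: P(|X − μ| ≥ t) ≤ Var(X)/t² = 138/1296 = 0.1065.

0.1065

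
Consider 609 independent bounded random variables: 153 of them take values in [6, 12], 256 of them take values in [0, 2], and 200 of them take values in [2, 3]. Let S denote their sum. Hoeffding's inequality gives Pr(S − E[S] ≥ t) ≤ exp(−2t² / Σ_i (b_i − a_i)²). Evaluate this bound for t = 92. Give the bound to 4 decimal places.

Σ(b_i − a_i)² = 153·6² + 256·2² + 200·1² = 6732.
Exponent = 2·92² / 6732 = 2.51456.
Bound = exp(−2.51456) = 0.08090.

0.0809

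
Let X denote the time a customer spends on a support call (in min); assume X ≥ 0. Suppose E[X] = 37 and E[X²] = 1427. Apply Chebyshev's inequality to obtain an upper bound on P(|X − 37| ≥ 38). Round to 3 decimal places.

Var(X) = E[X²] − (E[X])² = 1427 − 1369 = 58.
Chebyshev's inequality: P(|X − μ| ≥ t) ≤ Var(X)/t² = 58/1444 = 0.0402.

0.040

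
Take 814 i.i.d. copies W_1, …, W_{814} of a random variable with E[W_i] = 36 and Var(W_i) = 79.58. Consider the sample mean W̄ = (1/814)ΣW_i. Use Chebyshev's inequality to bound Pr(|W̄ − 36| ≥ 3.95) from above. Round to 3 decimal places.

0.006

Var(W̄) = Var(W_i)/n = 79.58/814 = 0.097764.
Chebyshev: Pr(|W̄ − 36| ≥ 3.95) ≤ Var(W̄)/(3.95)² = 79.58/(814·3.95²) = 0.0063.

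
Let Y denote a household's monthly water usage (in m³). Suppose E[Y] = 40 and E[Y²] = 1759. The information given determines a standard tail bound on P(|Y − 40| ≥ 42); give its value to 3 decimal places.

The first two moments determine the variance, so Chebyshev's inequality is the sharpest standard bound available.
Var(Y) = E[Y²] − (E[Y])² = 1759 − 1600 = 159.
Chebyshev's inequality: P(|Y − μ| ≥ t) ≤ Var(Y)/t² = 159/1764 = 0.0901.

0.090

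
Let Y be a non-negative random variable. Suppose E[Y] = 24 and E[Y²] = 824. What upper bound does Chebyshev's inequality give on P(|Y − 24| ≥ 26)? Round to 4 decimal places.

Var(Y) = E[Y²] − (E[Y])² = 824 − 576 = 248.
Chebyshev's inequality: P(|Y − μ| ≥ t) ≤ Var(Y)/t² = 248/676 = 0.3669.

0.3669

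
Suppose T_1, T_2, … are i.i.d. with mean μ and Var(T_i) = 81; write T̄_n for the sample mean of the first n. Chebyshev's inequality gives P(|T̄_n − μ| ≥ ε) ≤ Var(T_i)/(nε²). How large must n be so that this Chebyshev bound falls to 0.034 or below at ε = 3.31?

218

Require 81/(n·3.31²) ≤ 0.034, i.e. n ≥ 81/(0.034·3.31²) = 217.445.
The smallest integer n is 218.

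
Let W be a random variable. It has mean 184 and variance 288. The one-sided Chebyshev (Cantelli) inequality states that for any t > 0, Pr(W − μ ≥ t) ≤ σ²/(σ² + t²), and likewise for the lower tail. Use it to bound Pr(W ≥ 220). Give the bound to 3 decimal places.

Here σ² = 288 and t = 36, so σ² + t² = 1584.
Cantelli's bound: 288/1584 = 0.1818.

0.182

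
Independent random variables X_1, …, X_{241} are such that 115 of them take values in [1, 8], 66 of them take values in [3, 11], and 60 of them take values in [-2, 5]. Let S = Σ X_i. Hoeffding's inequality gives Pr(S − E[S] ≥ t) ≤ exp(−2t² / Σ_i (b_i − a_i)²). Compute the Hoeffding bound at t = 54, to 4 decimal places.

0.6340

Σ(b_i − a_i)² = 115·7² + 66·8² + 60·7² = 12799.
Exponent = 2·54² / 12799 = 0.45566.
Bound = exp(−0.45566) = 0.63403.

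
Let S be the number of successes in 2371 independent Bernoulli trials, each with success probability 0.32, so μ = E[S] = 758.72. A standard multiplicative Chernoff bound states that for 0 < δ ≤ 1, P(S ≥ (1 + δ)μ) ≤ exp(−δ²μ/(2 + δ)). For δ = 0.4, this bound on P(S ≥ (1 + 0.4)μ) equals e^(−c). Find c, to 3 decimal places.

50.581

c = δ²μ/(2 + δ) = 0.4²·758.72/(2 + 0.4) = 50.5813.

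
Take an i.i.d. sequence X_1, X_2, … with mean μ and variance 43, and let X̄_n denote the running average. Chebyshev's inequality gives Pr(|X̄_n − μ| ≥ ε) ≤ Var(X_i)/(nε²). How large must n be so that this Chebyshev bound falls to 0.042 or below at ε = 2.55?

158

Require 43/(n·2.55²) ≤ 0.042, i.e. n ≥ 43/(0.042·2.55²) = 157.449.
The smallest integer n is 158.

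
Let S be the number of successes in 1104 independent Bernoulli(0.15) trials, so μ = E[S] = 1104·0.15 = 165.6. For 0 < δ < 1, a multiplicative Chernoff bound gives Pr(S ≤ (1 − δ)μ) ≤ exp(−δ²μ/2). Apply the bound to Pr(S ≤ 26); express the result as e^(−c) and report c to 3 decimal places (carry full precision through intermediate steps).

Write 26 = (1 − δ)μ, so δ = 1 − 26/165.6 = 0.8429952…
Then the exponent is δ²μ/2 = (μ − 26)²/(2μ) = 58.841063.

58.841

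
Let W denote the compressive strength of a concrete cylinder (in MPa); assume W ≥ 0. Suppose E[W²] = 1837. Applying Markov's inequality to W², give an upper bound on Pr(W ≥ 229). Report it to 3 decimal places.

0.035

Since W ≥ 0, the event {W ≥ 229} is the same as {W² ≥ 52441}.
Markov's inequality applied to W² gives Pr(W² ≥ 52441) ≤ E[W²]/52441 = 1837/52441 = 0.0350.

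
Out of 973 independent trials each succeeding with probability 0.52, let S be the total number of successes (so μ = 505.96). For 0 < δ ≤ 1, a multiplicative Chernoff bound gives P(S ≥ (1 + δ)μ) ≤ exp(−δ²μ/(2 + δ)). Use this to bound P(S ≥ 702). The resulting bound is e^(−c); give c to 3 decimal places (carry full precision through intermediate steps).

31.815

Write 702 = (1 + δ)μ, so δ = 702/505.96 − 1 = 0.3874615…
Then the exponent is δ²μ/(2 + δ) = (702 − μ)² / (μ·(2 + δ)) = 31.815359.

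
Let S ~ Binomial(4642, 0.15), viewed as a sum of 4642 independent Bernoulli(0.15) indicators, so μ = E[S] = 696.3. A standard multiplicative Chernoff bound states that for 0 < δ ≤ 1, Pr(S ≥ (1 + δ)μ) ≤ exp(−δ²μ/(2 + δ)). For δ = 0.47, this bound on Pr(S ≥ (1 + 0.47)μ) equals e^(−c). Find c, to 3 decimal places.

c = δ²μ/(2 + δ) = 0.47²·696.3/(2 + 0.47) = 62.2723.

62.272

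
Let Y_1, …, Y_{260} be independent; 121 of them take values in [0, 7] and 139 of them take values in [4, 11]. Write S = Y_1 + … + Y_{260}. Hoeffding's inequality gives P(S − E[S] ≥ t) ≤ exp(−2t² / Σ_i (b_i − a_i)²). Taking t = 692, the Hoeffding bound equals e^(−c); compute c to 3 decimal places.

75.175

Σ(b_i − a_i)² = 121·7² + 139·7² = 12740.
c = 2t² / 12740 = 2·692² / 12740 = 75.1749.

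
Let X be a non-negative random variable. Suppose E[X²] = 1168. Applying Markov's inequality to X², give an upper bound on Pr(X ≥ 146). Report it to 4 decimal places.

Since X ≥ 0, the event {X ≥ 146} is the same as {X² ≥ 21316}.
Markov's inequality applied to X² gives Pr(X² ≥ 21316) ≤ E[X²]/21316 = 1168/21316 = 0.0548.

0.0548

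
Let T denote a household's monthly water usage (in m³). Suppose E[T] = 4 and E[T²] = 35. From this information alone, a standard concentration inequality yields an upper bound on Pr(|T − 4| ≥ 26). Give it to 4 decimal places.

The first two moments determine the variance, so Chebyshev's inequality is the sharpest standard bound available.
Var(T) = E[T²] − (E[T])² = 35 − 16 = 19.
Chebyshev's inequality: Pr(|T − μ| ≥ t) ≤ Var(T)/t² = 19/676 = 0.0281.

0.0281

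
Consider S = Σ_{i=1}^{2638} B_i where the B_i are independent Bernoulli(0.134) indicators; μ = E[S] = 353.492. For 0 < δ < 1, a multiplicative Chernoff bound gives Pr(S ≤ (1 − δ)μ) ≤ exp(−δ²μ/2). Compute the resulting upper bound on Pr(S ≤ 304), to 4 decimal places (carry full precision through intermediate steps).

0.0313

Write 304 = (1 − δ)μ, so δ = 1 − 304/353.492 = 0.1400088…
Then the exponent is δ²μ/2 = (μ − 304)²/(2μ) = 3.464658.
Bound = exp(−3.464658) = 0.03128.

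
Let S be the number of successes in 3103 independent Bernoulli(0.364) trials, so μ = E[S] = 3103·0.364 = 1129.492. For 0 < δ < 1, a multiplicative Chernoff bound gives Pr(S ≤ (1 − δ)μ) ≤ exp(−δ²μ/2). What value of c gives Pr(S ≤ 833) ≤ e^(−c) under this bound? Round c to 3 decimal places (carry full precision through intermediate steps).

38.915

Write 833 = (1 − δ)μ, so δ = 1 − 833/1129.492 = 0.2625003…
Then the exponent is δ²μ/2 = (μ − 833)²/(2μ) = 38.914621.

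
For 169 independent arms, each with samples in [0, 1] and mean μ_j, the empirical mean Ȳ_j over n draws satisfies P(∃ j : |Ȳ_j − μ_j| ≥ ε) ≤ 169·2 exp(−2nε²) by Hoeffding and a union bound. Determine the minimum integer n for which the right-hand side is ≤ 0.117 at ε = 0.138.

Need 2·169·exp(−2nε²) ≤ 0.117, i.e. exp(−2nε²) ≤ 0.117/338.
So 2nε² ≥ ln(338/0.117) = 7.968627.
Hence n ≥ 7.968627/(2·0.138²) = 209.216.
The smallest integer n is 210.

210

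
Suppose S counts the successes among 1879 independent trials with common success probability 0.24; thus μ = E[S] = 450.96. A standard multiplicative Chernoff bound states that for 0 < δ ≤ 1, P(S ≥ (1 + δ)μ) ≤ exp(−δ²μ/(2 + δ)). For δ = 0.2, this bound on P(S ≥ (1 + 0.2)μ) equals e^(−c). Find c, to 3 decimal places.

c = δ²μ/(2 + δ) = 0.2²·450.96/(2 + 0.2) = 8.1993.

8.199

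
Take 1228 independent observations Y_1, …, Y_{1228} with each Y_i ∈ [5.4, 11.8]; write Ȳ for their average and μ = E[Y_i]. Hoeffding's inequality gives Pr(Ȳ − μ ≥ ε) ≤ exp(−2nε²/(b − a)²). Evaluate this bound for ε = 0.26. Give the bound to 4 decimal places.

Exponent: 2nε²/(b − a)² = 2·1228·0.26² / 6.4² = 4.05336.
Bound = exp(−4.05336) = 0.01736.

0.0174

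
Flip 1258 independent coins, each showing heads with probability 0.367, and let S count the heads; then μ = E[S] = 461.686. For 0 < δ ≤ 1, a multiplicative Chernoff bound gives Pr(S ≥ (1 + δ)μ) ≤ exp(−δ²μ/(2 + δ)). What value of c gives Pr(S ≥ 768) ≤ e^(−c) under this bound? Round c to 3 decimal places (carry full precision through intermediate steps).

76.303

Write 768 = (1 + δ)μ, so δ = 768/461.686 − 1 = 0.6634682…
Then the exponent is δ²μ/(2 + δ) = (768 − μ)² / (μ·(2 + δ)) = 76.302622.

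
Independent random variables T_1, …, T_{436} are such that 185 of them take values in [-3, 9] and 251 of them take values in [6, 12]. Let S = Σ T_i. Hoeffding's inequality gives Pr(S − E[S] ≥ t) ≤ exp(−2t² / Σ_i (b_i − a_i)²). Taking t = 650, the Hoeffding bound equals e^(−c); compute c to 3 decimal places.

23.685

Σ(b_i − a_i)² = 185·12² + 251·6² = 35676.
c = 2t² / 35676 = 2·650² / 35676 = 23.6854.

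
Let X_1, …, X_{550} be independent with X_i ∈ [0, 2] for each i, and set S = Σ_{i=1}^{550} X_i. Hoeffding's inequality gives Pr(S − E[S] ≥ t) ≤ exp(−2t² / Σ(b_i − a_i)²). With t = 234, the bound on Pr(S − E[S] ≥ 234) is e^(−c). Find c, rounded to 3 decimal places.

Σ(b_i − a_i)² = 550·(2)² = 2200.
c = 2t²/2200 = 2·234²/2200 = 49.7782.

49.778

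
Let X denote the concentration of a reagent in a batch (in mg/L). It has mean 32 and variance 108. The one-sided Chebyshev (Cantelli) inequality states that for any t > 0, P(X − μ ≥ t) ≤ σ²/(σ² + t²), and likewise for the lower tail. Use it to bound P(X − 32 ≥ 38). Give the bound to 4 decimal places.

Here σ² = 108 and t = 38, so σ² + t² = 1552.
Cantelli's bound: 108/1552 = 0.0696.

0.0696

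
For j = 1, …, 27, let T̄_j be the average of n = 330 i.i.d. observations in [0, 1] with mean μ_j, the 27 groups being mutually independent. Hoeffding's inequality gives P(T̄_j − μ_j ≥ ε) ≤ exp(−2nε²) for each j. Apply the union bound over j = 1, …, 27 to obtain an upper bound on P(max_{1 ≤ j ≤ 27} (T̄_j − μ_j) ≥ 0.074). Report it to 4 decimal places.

Per-experiment Hoeffding bound: exp(−2·330·0.074²) = exp(−3.61416) = 0.02694.
Union bound over 27 events: 27·0.02694 = 0.72737.

0.7274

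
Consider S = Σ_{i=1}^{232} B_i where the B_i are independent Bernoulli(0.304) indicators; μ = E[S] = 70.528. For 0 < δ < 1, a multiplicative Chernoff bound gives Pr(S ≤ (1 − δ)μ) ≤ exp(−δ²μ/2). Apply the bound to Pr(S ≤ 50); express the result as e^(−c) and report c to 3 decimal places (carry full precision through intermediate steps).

2.987

Write 50 = (1 − δ)μ, so δ = 1 − 50/70.528 = 0.2910617…
Then the exponent is δ²μ/2 = (μ − 50)²/(2μ) = 2.987457.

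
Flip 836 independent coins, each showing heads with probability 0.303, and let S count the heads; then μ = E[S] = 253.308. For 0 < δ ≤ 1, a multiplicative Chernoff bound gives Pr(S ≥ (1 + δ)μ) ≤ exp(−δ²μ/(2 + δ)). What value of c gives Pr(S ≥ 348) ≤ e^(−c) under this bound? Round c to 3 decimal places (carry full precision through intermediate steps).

Write 348 = (1 + δ)μ, so δ = 348/253.308 − 1 = 0.3738216…
Then the exponent is δ²μ/(2 + δ) = (348 − μ)² / (μ·(2 + δ)) = 14.911784.

14.912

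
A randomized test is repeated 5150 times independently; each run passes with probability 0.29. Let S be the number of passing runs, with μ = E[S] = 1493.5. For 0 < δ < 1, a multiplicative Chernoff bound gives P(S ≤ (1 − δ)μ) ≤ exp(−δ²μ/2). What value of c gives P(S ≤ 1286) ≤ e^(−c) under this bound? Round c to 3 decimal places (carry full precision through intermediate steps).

Write 1286 = (1 − δ)μ, so δ = 1 − 1286/1493.5 = 0.1389354…
Then the exponent is δ²μ/2 = (μ − 1286)²/(2μ) = 14.414546.

14.415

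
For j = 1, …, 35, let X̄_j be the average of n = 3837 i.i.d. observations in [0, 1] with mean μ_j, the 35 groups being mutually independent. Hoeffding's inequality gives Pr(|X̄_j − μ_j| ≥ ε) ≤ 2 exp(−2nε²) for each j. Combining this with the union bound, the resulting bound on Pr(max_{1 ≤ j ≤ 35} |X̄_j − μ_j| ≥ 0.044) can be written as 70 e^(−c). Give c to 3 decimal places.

14.857

Union bound over the 35 events: Pr(max_{1 ≤ j ≤ 35} |X̄_j − μ_j| ≥ 0.044) ≤ 35·2·exp(−2nε²) = 70 exp(−2·3837·0.044²).
So c = 2·3837·0.044² = 14.8569.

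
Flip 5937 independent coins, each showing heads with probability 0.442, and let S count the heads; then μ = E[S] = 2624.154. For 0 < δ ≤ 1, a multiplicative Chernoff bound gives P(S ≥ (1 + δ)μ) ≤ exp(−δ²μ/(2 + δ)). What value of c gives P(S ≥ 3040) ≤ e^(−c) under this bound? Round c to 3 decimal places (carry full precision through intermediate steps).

Write 3040 = (1 + δ)μ, so δ = 3040/2624.154 − 1 = 0.1584686…
Then the exponent is δ²μ/(2 + δ) = (3040 − μ)² / (μ·(2 + δ)) = 30.530225.

30.530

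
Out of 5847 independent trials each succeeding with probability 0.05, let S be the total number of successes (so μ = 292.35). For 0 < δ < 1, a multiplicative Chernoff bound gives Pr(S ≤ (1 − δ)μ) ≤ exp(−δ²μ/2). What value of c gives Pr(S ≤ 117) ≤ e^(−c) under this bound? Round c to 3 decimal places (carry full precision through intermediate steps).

52.587

Write 117 = (1 − δ)μ, so δ = 1 − 117/292.35 = 0.5997948…
Then the exponent is δ²μ/2 = (μ − 117)²/(2μ) = 52.587006.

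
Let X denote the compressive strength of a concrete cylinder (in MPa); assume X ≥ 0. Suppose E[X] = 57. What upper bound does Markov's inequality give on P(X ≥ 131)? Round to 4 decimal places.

Markov's inequality: for a non-negative random variable, P(X ≥ a) ≤ E[X]/a.
Here E[X] = 57 and a = 131, so the bound is 57/131 = 0.4351.

0.4351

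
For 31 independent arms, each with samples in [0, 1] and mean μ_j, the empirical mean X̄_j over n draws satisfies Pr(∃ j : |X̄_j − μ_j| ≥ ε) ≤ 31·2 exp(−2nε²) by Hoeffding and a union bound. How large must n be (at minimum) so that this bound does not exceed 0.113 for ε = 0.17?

110

Need 2·31·exp(−2nε²) ≤ 0.113, i.e. exp(−2nε²) ≤ 0.113/62.
So 2nε² ≥ ln(62/0.113) = 6.307502.
Hence n ≥ 6.307502/(2·0.17²) = 109.126.
The smallest integer n is 110.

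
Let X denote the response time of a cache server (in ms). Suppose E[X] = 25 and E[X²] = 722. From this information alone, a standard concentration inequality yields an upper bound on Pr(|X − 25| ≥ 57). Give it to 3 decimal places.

0.030

The first two moments determine the variance, so Chebyshev's inequality is the sharpest standard bound available.
Var(X) = E[X²] − (E[X])² = 722 − 625 = 97.
Chebyshev's inequality: Pr(|X − μ| ≥ t) ≤ Var(X)/t² = 97/3249 = 0.0299.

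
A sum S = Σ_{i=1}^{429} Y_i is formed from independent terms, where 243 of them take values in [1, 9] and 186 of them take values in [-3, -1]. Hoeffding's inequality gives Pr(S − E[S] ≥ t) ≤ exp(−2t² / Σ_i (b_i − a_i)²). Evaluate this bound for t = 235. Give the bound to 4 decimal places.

Σ(b_i − a_i)² = 243·8² + 186·2² = 16296.
Exponent = 2·235² / 16296 = 6.77774.
Bound = exp(−6.77774) = 0.00114.

0.0011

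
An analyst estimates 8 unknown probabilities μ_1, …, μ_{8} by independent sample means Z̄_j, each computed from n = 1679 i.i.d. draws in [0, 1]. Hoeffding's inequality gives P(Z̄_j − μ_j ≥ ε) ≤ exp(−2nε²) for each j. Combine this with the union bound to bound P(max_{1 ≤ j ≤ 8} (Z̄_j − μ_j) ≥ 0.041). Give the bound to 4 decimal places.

0.0283

Per-experiment Hoeffding bound: exp(−2·1679·0.041²) = exp(−5.64480) = 0.0035359.
Union bound over 8 events: 8·0.0035359 = 0.02829.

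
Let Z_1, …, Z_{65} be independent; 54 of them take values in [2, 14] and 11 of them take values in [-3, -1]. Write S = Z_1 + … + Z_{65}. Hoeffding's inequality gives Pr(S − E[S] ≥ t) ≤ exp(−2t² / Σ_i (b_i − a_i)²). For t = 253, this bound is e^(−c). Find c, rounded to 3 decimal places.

Σ(b_i − a_i)² = 54·12² + 11·2² = 7820.
c = 2t² / 7820 = 2·253² / 7820 = 16.3706.

16.371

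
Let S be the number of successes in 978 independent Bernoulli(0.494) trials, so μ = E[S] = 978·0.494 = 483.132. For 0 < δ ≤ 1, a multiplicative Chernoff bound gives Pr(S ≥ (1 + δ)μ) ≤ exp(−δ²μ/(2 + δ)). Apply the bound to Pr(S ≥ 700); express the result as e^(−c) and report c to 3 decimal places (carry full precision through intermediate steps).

39.752

Write 700 = (1 + δ)μ, so δ = 700/483.132 − 1 = 0.4488794…
Then the exponent is δ²μ/(2 + δ) = (700 − μ)² / (μ·(2 + δ)) = 39.751887.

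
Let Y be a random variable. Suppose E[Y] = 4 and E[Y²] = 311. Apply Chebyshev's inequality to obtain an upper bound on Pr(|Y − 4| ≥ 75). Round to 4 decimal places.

Var(Y) = E[Y²] − (E[Y])² = 311 − 16 = 295.
Chebyshev's inequality: Pr(|Y − μ| ≥ t) ≤ Var(Y)/t² = 295/5625 = 0.0524.

0.0524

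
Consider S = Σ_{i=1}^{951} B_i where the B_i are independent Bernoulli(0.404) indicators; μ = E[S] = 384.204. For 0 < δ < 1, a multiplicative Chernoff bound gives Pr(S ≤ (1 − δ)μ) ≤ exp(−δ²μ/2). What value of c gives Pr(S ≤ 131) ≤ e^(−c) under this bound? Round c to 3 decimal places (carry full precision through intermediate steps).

83.435

Write 131 = (1 − δ)μ, so δ = 1 − 131/384.204 = 0.6590353…
Then the exponent is δ²μ/2 = (μ − 131)²/(2μ) = 83.435188.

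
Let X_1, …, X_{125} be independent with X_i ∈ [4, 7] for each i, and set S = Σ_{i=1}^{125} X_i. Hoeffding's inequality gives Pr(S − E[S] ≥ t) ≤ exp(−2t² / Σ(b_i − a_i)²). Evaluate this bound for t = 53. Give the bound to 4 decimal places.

0.0068

Σ(b_i − a_i)² = 125·(3)² = 1125.
Exponent = 2·53²/1125 = 4.9938.
Bound = exp(−4.9938) = 0.00678.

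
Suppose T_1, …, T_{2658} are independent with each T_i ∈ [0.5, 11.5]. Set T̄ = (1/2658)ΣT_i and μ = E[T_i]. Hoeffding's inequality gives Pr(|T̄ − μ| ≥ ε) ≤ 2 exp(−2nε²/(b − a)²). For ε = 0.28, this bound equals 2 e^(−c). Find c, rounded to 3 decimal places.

c = 2nε²/(b − a)² = 2·2658·0.28² / 11² = 3.4444.

3.444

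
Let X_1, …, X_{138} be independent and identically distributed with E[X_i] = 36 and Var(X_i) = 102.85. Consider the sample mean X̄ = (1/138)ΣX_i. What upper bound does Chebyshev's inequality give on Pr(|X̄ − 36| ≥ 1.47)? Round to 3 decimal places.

0.345

Var(X̄) = Var(X_i)/n = 102.85/138 = 0.74529.
Chebyshev: Pr(|X̄ − 36| ≥ 1.47) ≤ Var(X̄)/(1.47)² = 102.85/(138·1.47²) = 0.3449.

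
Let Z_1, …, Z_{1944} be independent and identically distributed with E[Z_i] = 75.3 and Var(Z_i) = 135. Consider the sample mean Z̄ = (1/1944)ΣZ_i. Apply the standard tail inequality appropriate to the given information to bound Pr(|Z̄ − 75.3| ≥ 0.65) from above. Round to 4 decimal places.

With mean and variance of each term known, Chebyshev's inequality bounds the deviation of the sum (or sample mean).
Var(Z̄) = Var(Z_i)/n = 135/1944 = 0.069444.
Chebyshev: Pr(|Z̄ − 75.3| ≥ 0.65) ≤ Var(Z̄)/(0.65)² = 135/(1944·0.65²) = 0.1644.

0.1644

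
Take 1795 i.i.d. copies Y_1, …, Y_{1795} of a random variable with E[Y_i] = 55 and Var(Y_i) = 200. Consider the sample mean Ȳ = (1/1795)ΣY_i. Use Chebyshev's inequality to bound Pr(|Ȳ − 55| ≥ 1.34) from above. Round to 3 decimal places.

0.062

Var(Ȳ) = Var(Y_i)/n = 200/1795 = 0.11142.
Chebyshev: Pr(|Ȳ − 55| ≥ 1.34) ≤ Var(Ȳ)/(1.34)² = 200/(1795·1.34²) = 0.0621.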